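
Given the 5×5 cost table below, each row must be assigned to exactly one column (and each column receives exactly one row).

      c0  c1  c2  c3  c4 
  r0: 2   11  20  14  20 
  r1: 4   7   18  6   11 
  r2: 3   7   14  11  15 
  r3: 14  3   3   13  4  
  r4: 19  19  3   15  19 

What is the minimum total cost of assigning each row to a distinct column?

optimal assignment: row0→col0 (cost 2), row1→col3 (cost 6), row2→col1 (cost 7), row3→col4 (cost 4), row4→col2 (cost 3)
total = 2 + 6 + 7 + 4 + 3 = 22

Minimum assignment cost: 22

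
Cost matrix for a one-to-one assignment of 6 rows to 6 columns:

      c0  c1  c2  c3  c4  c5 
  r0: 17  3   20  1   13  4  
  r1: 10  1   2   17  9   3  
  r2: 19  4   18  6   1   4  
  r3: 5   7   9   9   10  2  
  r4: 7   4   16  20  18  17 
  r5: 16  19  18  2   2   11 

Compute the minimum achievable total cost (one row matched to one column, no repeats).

Minimum assignment cost: 17

optimal assignment: row0→col1 (cost 3), row1→col2 (cost 2), row2→col4 (cost 1), row3→col5 (cost 2), row4→col0 (cost 7), row5→col3 (cost 2)
total = 3 + 2 + 1 + 2 + 7 + 2 = 17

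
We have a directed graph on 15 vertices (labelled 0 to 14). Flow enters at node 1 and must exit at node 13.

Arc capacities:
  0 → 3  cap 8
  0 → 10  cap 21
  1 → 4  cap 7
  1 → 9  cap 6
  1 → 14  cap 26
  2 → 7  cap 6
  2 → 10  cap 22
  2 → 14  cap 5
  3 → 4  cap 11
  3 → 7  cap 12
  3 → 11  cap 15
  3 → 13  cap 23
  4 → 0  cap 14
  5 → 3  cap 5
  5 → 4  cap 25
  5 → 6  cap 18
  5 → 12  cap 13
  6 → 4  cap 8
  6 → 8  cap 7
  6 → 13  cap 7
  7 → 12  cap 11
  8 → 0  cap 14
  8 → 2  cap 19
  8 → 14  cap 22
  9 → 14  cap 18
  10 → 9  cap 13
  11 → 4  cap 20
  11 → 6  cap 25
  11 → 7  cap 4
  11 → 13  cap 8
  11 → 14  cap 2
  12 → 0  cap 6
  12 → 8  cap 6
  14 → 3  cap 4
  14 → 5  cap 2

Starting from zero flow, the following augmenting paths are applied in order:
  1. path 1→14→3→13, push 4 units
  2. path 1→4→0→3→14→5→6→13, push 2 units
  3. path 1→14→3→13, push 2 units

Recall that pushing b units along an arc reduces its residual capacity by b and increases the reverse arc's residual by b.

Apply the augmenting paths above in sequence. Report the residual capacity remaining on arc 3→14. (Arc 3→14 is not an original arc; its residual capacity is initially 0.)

after path 1 (1→14→3→13, push 4): res(3,14)=4
after path 2 (1→4→0→3→14→5→6→13, push 2): res(3,14)=2
after path 3 (1→14→3→13, push 2): res(3,14)=4

Residual capacity of (3,14): 4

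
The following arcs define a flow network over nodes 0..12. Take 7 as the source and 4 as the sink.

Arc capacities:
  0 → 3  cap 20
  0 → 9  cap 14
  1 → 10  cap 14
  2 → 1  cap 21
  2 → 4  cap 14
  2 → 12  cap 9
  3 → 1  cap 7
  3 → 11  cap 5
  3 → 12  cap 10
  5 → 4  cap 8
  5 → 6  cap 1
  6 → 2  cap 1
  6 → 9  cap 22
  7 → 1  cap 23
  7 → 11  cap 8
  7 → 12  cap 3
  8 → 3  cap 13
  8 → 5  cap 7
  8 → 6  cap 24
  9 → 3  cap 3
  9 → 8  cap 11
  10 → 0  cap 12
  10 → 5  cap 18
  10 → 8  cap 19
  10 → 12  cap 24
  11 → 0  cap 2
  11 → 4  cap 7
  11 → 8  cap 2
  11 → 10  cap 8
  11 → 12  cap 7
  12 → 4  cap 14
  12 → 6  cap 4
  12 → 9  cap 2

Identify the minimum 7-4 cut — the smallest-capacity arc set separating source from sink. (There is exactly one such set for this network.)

augment #1: 7→11→4 push 7
augment #2: 7→12→4 push 3
augment #3: 7→11→12→4 push 1
augment #4: 7→1→10→5→4 push 8
augment #5: 7→1→10→12→4 push 6
max flow = 25; residual-reachable set from 7 gives S-side
cut edges (S→T): {(1,10), (7,11), (7,12)} total cap 25

Min-cut arcs: {(1,10), (7,11), (7,12)} (total capacity 25)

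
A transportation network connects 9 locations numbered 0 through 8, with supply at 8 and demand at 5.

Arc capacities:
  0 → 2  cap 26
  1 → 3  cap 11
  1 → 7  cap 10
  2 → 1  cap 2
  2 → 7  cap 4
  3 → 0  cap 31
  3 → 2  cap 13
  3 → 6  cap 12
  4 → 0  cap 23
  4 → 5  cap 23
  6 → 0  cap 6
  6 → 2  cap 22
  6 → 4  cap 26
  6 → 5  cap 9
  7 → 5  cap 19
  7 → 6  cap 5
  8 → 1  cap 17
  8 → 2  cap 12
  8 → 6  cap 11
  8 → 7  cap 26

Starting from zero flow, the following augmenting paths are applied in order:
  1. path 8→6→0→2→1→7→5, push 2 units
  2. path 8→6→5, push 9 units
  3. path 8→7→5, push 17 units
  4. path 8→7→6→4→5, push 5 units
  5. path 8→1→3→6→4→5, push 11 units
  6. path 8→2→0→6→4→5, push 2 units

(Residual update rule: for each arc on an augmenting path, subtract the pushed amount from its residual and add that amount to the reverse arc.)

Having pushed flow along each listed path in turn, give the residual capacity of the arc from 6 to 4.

after path 1 (8→6→0→2→1→7→5, push 2): res(6,4)=26
after path 2 (8→6→5, push 9): res(6,4)=26
after path 3 (8→7→5, push 17): res(6,4)=26
after path 4 (8→7→6→4→5, push 5): res(6,4)=21
after path 5 (8→1→3→6→4→5, push 11): res(6,4)=10
after path 6 (8→2→0→6→4→5, push 2): res(6,4)=8

Residual capacity of (6,4): 8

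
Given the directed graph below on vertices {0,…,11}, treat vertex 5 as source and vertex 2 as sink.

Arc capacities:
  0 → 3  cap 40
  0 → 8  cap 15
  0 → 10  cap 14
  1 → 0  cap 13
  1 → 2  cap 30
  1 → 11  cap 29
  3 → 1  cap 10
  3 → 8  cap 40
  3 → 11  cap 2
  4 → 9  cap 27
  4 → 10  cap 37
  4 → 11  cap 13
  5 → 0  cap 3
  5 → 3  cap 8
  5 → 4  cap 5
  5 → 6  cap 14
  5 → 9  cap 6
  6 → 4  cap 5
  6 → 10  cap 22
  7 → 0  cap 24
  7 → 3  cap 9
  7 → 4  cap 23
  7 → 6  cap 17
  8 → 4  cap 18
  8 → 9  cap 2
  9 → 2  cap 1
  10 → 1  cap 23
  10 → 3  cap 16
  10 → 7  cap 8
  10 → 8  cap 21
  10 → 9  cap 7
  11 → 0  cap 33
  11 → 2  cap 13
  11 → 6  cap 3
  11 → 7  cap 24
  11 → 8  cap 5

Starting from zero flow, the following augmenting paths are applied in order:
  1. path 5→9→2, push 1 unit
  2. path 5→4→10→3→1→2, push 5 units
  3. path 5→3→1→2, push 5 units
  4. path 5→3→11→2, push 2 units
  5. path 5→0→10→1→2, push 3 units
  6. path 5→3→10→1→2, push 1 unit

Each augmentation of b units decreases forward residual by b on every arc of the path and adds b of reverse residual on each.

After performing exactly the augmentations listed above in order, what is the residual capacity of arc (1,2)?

after path 1 (5→9→2, push 1): res(1,2)=30
after path 2 (5→4→10→3→1→2, push 5): res(1,2)=25
after path 3 (5→3→1→2, push 5): res(1,2)=20
after path 4 (5→3→11→2, push 2): res(1,2)=20
after path 5 (5→0→10→1→2, push 3): res(1,2)=17
after path 6 (5→3→10→1→2, push 1): res(1,2)=16

Residual capacity of (1,2): 16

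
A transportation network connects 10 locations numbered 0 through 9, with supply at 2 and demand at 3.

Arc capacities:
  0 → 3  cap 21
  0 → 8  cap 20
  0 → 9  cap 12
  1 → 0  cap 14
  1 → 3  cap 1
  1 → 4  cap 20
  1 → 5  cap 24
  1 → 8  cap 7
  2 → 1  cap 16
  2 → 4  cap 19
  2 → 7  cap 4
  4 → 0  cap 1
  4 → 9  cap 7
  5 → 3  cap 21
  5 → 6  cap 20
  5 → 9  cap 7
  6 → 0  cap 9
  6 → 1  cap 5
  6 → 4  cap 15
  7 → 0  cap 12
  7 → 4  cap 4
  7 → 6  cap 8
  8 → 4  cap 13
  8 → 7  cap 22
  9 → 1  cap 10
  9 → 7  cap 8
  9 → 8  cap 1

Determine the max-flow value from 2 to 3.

Maximum flow value: 28

augment #1: 2→1→3 bottleneck 1, total now 1
augment #2: 2→1→0→3 bottleneck 14, total now 15
augment #3: 2→1→5→3 bottleneck 1, total now 16
augment #4: 2→4→0→3 bottleneck 1, total now 17
augment #5: 2→7→0→3 bottleneck 4, total now 21
augment #6: 2→4→9→1→5→3 bottleneck 7, total now 28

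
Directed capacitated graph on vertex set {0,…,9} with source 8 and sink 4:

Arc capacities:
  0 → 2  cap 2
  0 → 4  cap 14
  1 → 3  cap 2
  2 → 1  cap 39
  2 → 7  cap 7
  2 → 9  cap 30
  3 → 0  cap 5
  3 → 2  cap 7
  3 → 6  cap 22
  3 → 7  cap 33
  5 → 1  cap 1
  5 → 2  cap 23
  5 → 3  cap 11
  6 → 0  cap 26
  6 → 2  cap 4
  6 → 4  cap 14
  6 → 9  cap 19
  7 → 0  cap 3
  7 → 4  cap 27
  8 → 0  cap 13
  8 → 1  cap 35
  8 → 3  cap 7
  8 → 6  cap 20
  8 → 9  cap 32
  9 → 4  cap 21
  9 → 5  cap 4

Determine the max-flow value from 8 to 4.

augment #1: 8→0→4 bottleneck 13, total now 13
augment #2: 8→6→4 bottleneck 14, total now 27
augment #3: 8→9→4 bottleneck 21, total now 48
augment #4: 8→3→0→4 bottleneck 1, total now 49
augment #5: 8→3→7→4 bottleneck 6, total now 55
augment #6: 8→1→3→7→4 bottleneck 2, total now 57
augment #7: 8→6→2→7→4 bottleneck 4, total now 61
augment #8: 8→6→0→2→7→4 bottleneck 2, total now 63
augment #9: 8→9→5→2→7→4 bottleneck 1, total now 64
augment #10: 8→9→5→3→7→4 bottleneck 3, total now 67

Maximum flow value: 67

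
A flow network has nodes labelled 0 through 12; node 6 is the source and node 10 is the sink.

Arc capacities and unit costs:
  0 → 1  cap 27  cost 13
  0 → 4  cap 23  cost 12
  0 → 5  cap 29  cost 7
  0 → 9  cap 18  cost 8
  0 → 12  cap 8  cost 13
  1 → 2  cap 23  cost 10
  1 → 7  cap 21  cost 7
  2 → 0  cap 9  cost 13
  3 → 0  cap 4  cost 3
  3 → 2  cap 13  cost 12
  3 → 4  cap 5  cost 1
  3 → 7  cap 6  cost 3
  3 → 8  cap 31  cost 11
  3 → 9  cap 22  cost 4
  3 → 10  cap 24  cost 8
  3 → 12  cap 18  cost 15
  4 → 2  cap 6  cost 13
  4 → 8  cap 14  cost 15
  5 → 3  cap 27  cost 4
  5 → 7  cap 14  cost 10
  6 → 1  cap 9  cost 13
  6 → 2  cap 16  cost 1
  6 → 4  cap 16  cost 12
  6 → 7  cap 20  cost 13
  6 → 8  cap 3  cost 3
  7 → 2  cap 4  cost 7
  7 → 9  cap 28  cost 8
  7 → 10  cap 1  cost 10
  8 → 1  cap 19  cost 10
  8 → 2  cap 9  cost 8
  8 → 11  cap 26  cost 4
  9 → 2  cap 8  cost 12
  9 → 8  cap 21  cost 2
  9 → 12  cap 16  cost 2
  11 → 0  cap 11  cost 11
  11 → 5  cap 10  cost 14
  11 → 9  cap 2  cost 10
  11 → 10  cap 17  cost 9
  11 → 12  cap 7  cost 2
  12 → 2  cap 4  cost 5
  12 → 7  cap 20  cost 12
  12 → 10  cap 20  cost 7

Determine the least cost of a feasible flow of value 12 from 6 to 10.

shortest-cost path #1: 6→8→11→10 push 3 @ unit cost 16 (adds 48)
shortest-cost path #2: 6→7→10 push 1 @ unit cost 23 (adds 23)
shortest-cost path #3: 6→7→9→12→10 push 8 @ unit cost 30 (adds 240)
total cost = 311

Minimum cost for 12 units: 311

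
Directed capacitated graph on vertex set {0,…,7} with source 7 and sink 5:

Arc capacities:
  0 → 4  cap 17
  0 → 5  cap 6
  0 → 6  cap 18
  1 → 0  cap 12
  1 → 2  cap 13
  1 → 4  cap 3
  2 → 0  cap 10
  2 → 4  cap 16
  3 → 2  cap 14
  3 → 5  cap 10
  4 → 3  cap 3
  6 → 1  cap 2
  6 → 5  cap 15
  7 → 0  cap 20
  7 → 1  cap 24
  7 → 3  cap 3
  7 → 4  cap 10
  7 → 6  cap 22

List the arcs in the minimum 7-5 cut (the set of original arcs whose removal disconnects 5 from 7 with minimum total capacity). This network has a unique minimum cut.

Min-cut arcs: {(0,5), (4,3), (6,5), (7,3)} (total capacity 27)

augment #1: 7→0→5 push 6
augment #2: 7→3→5 push 3
augment #3: 7→6→5 push 15
augment #4: 7→4→3→5 push 3
max flow = 27; residual-reachable set from 7 gives S-side
cut edges (S→T): {(0,5), (4,3), (6,5), (7,3)} total cap 27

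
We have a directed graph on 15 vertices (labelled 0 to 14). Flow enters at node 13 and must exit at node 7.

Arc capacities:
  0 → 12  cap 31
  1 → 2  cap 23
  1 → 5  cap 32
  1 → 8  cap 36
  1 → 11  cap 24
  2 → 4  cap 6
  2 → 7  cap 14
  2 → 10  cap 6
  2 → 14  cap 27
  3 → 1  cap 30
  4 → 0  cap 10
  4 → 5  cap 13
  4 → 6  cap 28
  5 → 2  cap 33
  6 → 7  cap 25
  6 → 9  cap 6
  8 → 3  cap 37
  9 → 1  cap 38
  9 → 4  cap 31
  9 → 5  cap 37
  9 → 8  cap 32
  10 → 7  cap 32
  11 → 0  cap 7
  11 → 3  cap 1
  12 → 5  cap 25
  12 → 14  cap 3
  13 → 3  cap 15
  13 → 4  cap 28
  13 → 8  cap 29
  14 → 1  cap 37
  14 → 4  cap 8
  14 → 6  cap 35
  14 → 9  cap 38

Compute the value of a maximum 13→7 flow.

Maximum flow value: 45

augment #1: 13→4→6→7 bottleneck 25, total now 25
augment #2: 13→3→1→2→7 bottleneck 14, total now 39
augment #3: 13→3→1→2→10→7 bottleneck 1, total now 40
augment #4: 13→4→5→2→10→7 bottleneck 3, total now 43
augment #5: 13→8→3→1→2→10→7 bottleneck 2, total now 45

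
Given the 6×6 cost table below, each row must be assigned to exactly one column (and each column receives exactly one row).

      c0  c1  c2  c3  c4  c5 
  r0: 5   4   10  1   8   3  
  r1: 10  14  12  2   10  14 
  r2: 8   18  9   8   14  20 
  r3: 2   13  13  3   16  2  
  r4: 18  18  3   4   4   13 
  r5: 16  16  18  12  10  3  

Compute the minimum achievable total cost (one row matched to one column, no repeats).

optimal assignment: row0→col1 (cost 4), row1→col3 (cost 2), row2→col2 (cost 9), row3→col0 (cost 2), row4→col4 (cost 4), row5→col5 (cost 3)
total = 4 + 2 + 9 + 2 + 4 + 3 = 24

Minimum assignment cost: 24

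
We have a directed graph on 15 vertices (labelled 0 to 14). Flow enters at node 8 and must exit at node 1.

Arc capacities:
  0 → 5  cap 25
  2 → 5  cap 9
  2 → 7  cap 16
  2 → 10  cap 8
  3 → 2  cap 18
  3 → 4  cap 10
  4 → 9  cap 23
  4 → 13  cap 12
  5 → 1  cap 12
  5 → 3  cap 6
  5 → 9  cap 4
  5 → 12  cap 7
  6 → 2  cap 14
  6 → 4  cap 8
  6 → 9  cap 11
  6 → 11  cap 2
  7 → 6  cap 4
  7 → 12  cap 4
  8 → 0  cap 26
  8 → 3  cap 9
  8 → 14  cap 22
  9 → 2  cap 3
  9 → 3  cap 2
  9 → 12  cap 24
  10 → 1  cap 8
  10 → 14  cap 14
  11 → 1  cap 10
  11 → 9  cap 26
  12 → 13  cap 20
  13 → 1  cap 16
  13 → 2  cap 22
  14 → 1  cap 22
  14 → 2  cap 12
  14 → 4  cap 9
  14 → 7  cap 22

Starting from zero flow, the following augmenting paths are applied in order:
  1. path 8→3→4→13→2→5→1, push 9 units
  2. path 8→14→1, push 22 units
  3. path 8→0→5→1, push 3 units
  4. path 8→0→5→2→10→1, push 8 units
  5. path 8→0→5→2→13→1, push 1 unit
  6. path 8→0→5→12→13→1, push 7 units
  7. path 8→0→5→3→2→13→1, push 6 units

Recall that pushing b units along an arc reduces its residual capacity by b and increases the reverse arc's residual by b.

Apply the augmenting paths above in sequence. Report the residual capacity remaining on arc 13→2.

after path 1 (8→3→4→13→2→5→1, push 9): res(13,2)=13
after path 2 (8→14→1, push 22): res(13,2)=13
after path 3 (8→0→5→1, push 3): res(13,2)=13
after path 4 (8→0→5→2→10→1, push 8): res(13,2)=13
after path 5 (8→0→5→2→13→1, push 1): res(13,2)=14
after path 6 (8→0→5→12→13→1, push 7): res(13,2)=14
after path 7 (8→0→5→3→2→13→1, push 6): res(13,2)=20

Residual capacity of (13,2): 20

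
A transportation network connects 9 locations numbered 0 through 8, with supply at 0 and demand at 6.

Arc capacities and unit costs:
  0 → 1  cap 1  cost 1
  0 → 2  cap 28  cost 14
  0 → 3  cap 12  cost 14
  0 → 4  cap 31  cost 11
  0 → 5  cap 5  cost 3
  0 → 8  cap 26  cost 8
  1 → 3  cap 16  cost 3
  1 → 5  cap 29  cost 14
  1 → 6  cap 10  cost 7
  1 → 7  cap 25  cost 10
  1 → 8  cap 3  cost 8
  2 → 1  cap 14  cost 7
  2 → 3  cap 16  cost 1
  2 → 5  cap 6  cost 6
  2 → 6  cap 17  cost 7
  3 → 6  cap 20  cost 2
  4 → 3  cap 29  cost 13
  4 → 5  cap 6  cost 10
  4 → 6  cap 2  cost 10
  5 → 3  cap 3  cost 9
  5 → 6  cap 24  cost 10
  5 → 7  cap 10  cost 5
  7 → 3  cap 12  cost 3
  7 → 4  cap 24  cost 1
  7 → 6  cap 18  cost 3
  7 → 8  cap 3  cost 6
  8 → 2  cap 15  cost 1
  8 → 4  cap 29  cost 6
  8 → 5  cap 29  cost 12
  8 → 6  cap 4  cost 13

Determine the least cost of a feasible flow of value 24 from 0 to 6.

shortest-cost path #1: 0→1→3→6 push 1 @ unit cost 6 (adds 6)
shortest-cost path #2: 0→5→7→6 push 5 @ unit cost 11 (adds 55)
shortest-cost path #3: 0→8→2→3→6 push 15 @ unit cost 12 (adds 180)
shortest-cost path #4: 0→3→6 push 3 @ unit cost 16 (adds 48)
total cost = 289

Minimum cost for 24 units: 289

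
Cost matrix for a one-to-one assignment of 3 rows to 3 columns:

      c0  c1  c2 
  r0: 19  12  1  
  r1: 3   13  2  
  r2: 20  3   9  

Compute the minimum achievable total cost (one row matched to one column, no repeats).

Minimum assignment cost: 7

optimal assignment: row0→col2 (cost 1), row1→col0 (cost 3), row2→col1 (cost 3)
total = 1 + 3 + 3 = 7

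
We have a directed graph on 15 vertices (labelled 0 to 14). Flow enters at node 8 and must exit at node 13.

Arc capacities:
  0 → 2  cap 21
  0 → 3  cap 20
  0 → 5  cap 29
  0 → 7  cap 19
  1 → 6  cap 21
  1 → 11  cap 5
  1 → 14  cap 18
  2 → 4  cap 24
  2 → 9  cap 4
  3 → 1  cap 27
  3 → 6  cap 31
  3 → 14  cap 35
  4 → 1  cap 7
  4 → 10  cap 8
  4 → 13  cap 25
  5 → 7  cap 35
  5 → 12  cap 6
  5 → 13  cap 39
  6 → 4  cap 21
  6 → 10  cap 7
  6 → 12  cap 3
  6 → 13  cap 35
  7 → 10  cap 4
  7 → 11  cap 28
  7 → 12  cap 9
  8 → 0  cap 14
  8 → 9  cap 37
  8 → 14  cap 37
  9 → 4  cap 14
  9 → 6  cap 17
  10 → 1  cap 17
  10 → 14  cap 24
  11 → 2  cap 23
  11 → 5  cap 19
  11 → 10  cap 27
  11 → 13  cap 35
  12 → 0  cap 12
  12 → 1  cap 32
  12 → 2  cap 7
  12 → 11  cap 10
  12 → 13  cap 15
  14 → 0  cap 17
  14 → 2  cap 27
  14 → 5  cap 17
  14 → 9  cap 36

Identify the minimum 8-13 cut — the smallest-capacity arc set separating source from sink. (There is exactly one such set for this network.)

augment #1: 8→0→5→13 push 14
augment #2: 8→9→4→13 push 14
augment #3: 8→9→6→13 push 17
augment #4: 8→14→5→13 push 17
augment #5: 8→14→0→5→13 push 8
augment #6: 8→14→2→4→13 push 11
augment #7: 8→14→0→3→6→13 push 1
max flow = 82; residual-reachable set from 8 gives S-side
cut edges (S→T): {(8,0), (8,14), (9,4), (9,6)} total cap 82

Min-cut arcs: {(8,0), (8,14), (9,4), (9,6)} (total capacity 82)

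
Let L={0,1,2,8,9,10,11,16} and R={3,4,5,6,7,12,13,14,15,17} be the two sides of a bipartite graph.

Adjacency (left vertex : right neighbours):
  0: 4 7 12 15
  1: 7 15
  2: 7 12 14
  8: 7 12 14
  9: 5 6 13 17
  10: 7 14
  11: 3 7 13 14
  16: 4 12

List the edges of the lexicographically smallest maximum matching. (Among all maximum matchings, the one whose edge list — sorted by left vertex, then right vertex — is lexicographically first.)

Lex-smallest maximum matching: {(0,4), (1,15), (2,7), (8,12), (9,5), (10,14), (11,3)}

|M| = 7 (so the lex-smallest maximum matching has 7 edges)
process left vertices in ascending order; for each, take the smallest-labelled available neighbour that still permits 7 edges overall, or leave it unmatched if none does
lex-smallest matching: {0-4, 1-15, 2-7, 8-12, 9-5, 10-14, 11-3}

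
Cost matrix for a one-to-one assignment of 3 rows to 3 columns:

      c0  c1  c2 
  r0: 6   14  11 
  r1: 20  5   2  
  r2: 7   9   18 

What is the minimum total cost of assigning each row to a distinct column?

Minimum assignment cost: 17

optimal assignment: row0→col0 (cost 6), row1→col2 (cost 2), row2→col1 (cost 9)
total = 6 + 2 + 9 = 17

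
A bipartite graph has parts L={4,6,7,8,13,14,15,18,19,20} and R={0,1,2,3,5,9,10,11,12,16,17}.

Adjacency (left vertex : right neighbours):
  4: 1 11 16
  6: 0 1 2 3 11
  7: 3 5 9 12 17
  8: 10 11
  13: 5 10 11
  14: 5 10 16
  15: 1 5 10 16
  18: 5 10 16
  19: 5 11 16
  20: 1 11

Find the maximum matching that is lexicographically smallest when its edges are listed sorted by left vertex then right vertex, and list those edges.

Lex-smallest maximum matching: {(4,1), (6,0), (7,3), (8,10), (13,5), (14,16), (19,11)}

|M| = 7 (so the lex-smallest maximum matching has 7 edges)
process left vertices in ascending order; for each, take the smallest-labelled available neighbour that still permits 7 edges overall, or leave it unmatched if none does
lex-smallest matching: {4-1, 6-0, 7-3, 8-10, 13-5, 14-16, 19-11}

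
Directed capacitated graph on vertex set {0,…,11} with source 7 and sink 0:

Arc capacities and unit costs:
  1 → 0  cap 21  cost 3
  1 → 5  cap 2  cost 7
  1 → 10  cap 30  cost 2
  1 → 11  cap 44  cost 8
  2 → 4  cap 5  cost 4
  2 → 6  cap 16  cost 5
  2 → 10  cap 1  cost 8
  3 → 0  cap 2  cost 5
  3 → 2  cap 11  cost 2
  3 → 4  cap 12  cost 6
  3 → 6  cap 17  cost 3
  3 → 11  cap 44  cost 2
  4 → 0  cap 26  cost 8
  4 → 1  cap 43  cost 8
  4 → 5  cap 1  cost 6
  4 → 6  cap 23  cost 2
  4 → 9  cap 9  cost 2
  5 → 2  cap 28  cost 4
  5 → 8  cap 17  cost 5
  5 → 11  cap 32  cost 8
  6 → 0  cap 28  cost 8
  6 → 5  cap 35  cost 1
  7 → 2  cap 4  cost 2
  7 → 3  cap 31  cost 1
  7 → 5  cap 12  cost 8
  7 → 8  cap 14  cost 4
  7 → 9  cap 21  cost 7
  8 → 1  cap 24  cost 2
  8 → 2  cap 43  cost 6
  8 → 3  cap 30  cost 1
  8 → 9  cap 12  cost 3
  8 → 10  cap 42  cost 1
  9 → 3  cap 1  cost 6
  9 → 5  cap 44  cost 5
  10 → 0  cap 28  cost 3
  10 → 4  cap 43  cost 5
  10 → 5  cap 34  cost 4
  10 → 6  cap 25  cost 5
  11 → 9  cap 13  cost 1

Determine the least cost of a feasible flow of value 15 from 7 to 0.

Minimum cost for 15 units: 116

shortest-cost path #1: 7→3→0 push 2 @ unit cost 6 (adds 12)
shortest-cost path #2: 7→8→10→0 push 13 @ unit cost 8 (adds 104)
total cost = 116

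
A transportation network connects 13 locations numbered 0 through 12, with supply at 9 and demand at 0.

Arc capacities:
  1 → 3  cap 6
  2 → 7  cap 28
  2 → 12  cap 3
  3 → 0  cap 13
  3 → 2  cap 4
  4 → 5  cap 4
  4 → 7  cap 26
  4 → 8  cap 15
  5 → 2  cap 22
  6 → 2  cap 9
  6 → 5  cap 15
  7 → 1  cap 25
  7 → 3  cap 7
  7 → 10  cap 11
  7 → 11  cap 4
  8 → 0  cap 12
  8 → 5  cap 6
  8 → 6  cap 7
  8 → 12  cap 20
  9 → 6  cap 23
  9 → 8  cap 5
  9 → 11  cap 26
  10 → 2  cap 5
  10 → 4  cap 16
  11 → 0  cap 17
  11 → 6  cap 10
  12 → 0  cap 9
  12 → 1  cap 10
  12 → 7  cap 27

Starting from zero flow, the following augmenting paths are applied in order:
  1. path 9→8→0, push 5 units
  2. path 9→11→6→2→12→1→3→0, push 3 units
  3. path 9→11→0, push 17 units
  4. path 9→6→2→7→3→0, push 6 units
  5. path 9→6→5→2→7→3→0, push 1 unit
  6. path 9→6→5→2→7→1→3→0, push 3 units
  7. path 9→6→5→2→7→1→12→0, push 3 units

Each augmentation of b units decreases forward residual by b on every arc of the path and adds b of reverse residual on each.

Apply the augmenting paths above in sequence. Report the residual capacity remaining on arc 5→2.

Residual capacity of (5,2): 15

after path 1 (9→8→0, push 5): res(5,2)=22
after path 2 (9→11→6→2→12→1→3→0, push 3): res(5,2)=22
after path 3 (9→11→0, push 17): res(5,2)=22
after path 4 (9→6→2→7→3→0, push 6): res(5,2)=22
after path 5 (9→6→5→2→7→3→0, push 1): res(5,2)=21
after path 6 (9→6→5→2→7→1→3→0, push 3): res(5,2)=18
after path 7 (9→6→5→2→7→1→12→0, push 3): res(5,2)=15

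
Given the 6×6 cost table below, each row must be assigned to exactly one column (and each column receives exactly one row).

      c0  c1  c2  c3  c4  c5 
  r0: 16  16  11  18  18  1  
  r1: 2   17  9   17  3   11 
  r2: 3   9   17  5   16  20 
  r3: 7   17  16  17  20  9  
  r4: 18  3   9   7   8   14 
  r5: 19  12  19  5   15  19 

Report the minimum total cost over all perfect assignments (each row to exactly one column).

Minimum assignment cost: 31

optimal assignment: row0→col5 (cost 1), row1→col4 (cost 3), row2→col0 (cost 3), row3→col2 (cost 16), row4→col1 (cost 3), row5→col3 (cost 5)
total = 1 + 3 + 3 + 16 + 3 + 5 = 31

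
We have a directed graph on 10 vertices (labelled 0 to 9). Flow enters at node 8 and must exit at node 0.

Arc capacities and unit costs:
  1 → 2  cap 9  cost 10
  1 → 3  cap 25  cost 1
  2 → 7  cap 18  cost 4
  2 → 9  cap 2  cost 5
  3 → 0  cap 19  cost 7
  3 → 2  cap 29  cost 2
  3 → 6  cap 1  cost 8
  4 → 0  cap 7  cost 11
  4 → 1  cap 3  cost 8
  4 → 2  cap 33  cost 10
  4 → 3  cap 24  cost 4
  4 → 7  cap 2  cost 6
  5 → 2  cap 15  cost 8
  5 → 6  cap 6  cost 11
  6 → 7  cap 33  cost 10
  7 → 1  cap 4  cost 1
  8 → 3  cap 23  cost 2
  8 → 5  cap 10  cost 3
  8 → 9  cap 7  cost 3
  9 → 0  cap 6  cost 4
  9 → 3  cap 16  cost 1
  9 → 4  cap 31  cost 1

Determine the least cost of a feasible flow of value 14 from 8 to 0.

shortest-cost path #1: 8→9→0 push 6 @ unit cost 7 (adds 42)
shortest-cost path #2: 8→3→0 push 8 @ unit cost 9 (adds 72)
total cost = 114

Minimum cost for 14 units: 114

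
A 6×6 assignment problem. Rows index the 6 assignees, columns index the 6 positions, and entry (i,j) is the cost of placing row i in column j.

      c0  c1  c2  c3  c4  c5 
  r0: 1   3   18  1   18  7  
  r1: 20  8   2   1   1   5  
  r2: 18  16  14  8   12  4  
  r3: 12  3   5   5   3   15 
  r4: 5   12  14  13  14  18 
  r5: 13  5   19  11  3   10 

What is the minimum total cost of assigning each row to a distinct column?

optimal assignment: row0→col3 (cost 1), row1→col2 (cost 2), row2→col5 (cost 4), row3→col1 (cost 3), row4→col0 (cost 5), row5→col4 (cost 3)
total = 1 + 2 + 4 + 3 + 5 + 3 = 18

Minimum assignment cost: 18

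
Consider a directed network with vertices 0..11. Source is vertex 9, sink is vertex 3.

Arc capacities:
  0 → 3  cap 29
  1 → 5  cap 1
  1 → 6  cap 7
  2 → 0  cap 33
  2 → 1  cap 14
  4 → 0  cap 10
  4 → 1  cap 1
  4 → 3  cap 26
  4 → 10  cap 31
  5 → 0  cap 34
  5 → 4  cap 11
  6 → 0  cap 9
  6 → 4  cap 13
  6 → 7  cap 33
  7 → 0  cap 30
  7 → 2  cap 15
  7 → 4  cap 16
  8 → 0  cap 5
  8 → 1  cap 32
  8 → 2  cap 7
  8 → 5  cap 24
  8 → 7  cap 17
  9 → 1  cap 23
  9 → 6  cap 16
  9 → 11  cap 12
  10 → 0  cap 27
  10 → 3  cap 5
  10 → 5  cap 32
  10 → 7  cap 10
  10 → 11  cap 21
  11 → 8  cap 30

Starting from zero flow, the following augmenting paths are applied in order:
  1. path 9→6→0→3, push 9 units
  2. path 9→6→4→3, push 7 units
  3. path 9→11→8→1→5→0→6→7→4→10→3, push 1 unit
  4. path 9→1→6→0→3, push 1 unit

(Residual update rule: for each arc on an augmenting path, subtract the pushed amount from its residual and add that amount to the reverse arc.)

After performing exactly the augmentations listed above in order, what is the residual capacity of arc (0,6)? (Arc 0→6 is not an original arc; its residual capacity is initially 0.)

after path 1 (9→6→0→3, push 9): res(0,6)=9
after path 2 (9→6→4→3, push 7): res(0,6)=9
after path 3 (9→11→8→1→5→0→6→7→4→10→3, push 1): res(0,6)=8
after path 4 (9→1→6→0→3, push 1): res(0,6)=9

Residual capacity of (0,6): 9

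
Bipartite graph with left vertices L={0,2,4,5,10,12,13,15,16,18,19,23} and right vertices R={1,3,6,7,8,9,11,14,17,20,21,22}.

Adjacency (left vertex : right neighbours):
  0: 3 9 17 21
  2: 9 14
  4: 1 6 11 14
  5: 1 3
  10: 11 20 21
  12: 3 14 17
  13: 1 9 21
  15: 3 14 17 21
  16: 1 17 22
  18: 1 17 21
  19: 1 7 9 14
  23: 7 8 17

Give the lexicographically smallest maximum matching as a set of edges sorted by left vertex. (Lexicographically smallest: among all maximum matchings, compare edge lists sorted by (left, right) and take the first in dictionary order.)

|M| = 11 (so the lex-smallest maximum matching has 11 edges)
process left vertices in ascending order; for each, take the smallest-labelled available neighbour that still permits 11 edges overall, or leave it unmatched if none does
lex-smallest matching: {0-3, 2-9, 4-6, 5-1, 10-11, 12-14, 13-21, 15-17, 16-22, 19-7, 23-8}

Lex-smallest maximum matching: {(0,3), (2,9), (4,6), (5,1), (10,11), (12,14), (13,21), (15,17), (16,22), (19,7), (23,8)}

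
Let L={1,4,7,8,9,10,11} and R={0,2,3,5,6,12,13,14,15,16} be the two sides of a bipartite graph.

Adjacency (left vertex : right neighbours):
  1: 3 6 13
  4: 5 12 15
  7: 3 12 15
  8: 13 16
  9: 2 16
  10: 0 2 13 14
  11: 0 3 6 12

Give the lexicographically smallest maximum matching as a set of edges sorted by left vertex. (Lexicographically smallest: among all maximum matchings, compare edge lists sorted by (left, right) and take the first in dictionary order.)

Lex-smallest maximum matching: {(1,3), (4,5), (7,12), (8,13), (9,2), (10,0), (11,6)}

|M| = 7 (so the lex-smallest maximum matching has 7 edges)
process left vertices in ascending order; for each, take the smallest-labelled available neighbour that still permits 7 edges overall, or leave it unmatched if none does
lex-smallest matching: {1-3, 4-5, 7-12, 8-13, 9-2, 10-0, 11-6}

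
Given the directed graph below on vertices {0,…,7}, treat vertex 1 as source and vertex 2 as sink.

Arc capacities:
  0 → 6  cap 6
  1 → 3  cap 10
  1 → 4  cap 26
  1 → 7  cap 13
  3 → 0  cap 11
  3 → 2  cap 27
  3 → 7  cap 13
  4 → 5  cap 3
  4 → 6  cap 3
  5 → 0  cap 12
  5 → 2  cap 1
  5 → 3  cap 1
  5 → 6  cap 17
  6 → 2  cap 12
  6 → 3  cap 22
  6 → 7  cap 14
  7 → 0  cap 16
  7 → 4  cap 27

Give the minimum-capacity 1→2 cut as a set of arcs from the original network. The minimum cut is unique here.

augment #1: 1→3→2 push 10
augment #2: 1→4→5→2 push 1
augment #3: 1→4→6→2 push 3
augment #4: 1→4→5→3→2 push 1
augment #5: 1→4→5→6→2 push 1
augment #6: 1→7→0→6→2 push 6
max flow = 22; residual-reachable set from 1 gives S-side
cut edges (S→T): {(0,6), (1,3), (4,5), (4,6)} total cap 22

Min-cut arcs: {(0,6), (1,3), (4,5), (4,6)} (total capacity 22)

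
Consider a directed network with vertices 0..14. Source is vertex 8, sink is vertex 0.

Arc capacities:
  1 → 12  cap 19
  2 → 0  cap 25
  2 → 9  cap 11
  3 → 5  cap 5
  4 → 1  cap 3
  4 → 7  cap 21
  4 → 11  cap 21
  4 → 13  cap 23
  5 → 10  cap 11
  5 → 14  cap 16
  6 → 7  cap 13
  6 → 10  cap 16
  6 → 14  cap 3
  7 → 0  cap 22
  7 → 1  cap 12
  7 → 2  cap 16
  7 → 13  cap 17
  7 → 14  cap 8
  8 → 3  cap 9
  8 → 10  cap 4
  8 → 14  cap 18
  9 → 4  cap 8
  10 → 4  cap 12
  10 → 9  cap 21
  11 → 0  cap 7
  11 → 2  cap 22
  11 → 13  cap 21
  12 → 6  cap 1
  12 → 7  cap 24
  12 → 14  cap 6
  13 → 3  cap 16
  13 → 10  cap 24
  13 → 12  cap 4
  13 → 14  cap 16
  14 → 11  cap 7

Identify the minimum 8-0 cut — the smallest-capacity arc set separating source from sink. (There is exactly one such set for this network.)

augment #1: 8→14→11→0 push 7
augment #2: 8→10→4→7→0 push 4
augment #3: 8→3→5→10→4→7→0 push 5
max flow = 16; residual-reachable set from 8 gives S-side
cut edges (S→T): {(3,5), (8,10), (14,11)} total cap 16

Min-cut arcs: {(3,5), (8,10), (14,11)} (total capacity 16)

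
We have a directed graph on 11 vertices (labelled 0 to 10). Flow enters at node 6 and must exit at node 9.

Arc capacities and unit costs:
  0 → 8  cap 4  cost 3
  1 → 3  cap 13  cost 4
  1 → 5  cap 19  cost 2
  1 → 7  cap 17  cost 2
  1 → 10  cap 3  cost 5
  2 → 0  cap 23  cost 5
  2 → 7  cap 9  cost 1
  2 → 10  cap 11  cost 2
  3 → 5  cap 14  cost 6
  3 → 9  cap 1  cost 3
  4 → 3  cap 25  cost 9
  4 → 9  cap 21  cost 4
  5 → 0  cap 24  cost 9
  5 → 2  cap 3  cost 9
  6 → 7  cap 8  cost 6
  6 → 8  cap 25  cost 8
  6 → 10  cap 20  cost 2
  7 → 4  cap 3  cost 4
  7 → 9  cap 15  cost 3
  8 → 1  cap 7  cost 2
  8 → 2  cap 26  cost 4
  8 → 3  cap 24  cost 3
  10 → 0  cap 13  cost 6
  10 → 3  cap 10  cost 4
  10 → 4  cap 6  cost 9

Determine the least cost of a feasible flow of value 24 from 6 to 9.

shortest-cost path #1: 6→7→9 push 8 @ unit cost 9 (adds 72)
shortest-cost path #2: 6→10→3→9 push 1 @ unit cost 9 (adds 9)
shortest-cost path #3: 6→10→4→9 push 6 @ unit cost 15 (adds 90)
shortest-cost path #4: 6→8→1→7→9 push 7 @ unit cost 15 (adds 105)
shortest-cost path #5: 6→8→2→7→4→9 push 2 @ unit cost 21 (adds 42)
total cost = 318

Minimum cost for 24 units: 318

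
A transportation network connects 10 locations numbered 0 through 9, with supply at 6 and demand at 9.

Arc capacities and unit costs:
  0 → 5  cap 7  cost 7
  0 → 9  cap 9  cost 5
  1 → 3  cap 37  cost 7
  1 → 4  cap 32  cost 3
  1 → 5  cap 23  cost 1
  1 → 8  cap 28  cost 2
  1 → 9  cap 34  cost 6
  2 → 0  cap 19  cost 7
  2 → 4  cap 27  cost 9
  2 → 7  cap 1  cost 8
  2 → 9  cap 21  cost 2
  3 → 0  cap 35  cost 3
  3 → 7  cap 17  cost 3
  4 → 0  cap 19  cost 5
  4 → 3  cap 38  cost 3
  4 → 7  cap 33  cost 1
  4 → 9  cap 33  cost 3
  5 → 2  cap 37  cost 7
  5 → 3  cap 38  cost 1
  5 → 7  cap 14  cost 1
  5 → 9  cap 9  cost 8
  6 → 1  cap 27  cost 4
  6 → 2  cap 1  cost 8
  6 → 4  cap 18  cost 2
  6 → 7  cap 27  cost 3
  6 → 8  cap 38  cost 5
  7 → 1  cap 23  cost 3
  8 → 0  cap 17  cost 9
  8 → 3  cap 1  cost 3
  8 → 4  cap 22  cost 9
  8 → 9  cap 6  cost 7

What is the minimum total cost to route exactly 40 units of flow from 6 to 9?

shortest-cost path #1: 6→4→9 push 18 @ unit cost 5 (adds 90)
shortest-cost path #2: 6→1→9 push 22 @ unit cost 10 (adds 220)
total cost = 310

Minimum cost for 40 units: 310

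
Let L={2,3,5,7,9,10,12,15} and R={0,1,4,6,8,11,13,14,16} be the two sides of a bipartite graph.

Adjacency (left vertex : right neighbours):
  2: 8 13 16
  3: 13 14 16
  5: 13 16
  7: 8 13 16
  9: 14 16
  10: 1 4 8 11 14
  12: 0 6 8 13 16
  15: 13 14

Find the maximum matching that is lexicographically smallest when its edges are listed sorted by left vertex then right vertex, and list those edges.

Lex-smallest maximum matching: {(2,8), (3,13), (5,16), (9,14), (10,1), (12,0)}

|M| = 6 (so the lex-smallest maximum matching has 6 edges)
process left vertices in ascending order; for each, take the smallest-labelled available neighbour that still permits 6 edges overall, or leave it unmatched if none does
lex-smallest matching: {2-8, 3-13, 5-16, 9-14, 10-1, 12-0}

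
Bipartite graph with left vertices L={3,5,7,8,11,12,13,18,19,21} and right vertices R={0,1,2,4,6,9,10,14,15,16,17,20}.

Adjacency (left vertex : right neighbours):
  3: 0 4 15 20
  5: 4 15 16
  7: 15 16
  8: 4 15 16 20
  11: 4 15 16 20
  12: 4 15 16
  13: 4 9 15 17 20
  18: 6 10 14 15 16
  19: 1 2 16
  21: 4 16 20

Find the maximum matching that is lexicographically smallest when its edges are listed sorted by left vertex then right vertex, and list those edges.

Lex-smallest maximum matching: {(3,0), (5,4), (7,15), (8,16), (11,20), (13,9), (18,6), (19,1)}

|M| = 8 (so the lex-smallest maximum matching has 8 edges)
process left vertices in ascending order; for each, take the smallest-labelled available neighbour that still permits 8 edges overall, or leave it unmatched if none does
lex-smallest matching: {3-0, 5-4, 7-15, 8-16, 11-20, 13-9, 18-6, 19-1}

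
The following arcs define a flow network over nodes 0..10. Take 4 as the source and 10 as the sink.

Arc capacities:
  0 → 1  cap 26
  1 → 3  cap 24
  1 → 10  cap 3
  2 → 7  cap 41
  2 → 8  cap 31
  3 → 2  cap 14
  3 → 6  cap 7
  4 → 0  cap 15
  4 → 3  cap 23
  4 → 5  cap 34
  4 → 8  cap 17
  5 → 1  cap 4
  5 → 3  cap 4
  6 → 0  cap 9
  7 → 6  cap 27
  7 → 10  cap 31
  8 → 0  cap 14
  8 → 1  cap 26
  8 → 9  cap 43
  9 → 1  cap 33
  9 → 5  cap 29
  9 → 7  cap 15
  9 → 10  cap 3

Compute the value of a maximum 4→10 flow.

augment #1: 4→0→1→10 bottleneck 3, total now 3
augment #2: 4→8→9→10 bottleneck 3, total now 6
augment #3: 4→3→2→7→10 bottleneck 14, total now 20
augment #4: 4→8→9→7→10 bottleneck 14, total now 34

Maximum flow value: 34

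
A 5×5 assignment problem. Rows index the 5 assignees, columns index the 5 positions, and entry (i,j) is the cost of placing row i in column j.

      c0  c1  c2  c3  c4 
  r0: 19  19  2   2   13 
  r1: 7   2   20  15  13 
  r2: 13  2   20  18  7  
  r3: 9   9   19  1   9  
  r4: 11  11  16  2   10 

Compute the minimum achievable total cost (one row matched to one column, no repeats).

Minimum assignment cost: 22

one of 3 optimal assignments: row0→col2 (cost 2), row1→col0 (cost 7), row2→col1 (cost 2), row3→col3 (cost 1), row4→col4 (cost 10)
total = 2 + 7 + 2 + 1 + 10 = 22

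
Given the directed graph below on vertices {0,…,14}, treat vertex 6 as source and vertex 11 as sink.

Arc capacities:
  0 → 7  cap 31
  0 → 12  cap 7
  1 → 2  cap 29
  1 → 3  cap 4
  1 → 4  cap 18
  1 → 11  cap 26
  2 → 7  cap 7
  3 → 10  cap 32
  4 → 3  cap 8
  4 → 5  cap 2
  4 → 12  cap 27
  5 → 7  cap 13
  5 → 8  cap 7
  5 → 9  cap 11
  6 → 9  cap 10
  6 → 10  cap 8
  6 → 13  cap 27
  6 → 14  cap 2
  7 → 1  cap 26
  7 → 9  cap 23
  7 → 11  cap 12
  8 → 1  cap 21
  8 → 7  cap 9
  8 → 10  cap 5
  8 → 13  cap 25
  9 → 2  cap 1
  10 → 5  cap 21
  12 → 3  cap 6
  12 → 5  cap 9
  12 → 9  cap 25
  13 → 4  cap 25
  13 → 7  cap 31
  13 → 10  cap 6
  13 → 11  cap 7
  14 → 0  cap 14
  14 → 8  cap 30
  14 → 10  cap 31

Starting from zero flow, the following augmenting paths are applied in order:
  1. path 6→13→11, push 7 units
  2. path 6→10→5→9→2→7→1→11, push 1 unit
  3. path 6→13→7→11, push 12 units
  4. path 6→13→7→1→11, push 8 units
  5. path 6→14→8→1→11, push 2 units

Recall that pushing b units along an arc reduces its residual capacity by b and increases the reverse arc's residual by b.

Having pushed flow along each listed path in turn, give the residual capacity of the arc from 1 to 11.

Residual capacity of (1,11): 15

after path 1 (6→13→11, push 7): res(1,11)=26
after path 2 (6→10→5→9→2→7→1→11, push 1): res(1,11)=25
after path 3 (6→13→7→11, push 12): res(1,11)=25
after path 4 (6→13→7→1→11, push 8): res(1,11)=17
after path 5 (6→14→8→1→11, push 2): res(1,11)=15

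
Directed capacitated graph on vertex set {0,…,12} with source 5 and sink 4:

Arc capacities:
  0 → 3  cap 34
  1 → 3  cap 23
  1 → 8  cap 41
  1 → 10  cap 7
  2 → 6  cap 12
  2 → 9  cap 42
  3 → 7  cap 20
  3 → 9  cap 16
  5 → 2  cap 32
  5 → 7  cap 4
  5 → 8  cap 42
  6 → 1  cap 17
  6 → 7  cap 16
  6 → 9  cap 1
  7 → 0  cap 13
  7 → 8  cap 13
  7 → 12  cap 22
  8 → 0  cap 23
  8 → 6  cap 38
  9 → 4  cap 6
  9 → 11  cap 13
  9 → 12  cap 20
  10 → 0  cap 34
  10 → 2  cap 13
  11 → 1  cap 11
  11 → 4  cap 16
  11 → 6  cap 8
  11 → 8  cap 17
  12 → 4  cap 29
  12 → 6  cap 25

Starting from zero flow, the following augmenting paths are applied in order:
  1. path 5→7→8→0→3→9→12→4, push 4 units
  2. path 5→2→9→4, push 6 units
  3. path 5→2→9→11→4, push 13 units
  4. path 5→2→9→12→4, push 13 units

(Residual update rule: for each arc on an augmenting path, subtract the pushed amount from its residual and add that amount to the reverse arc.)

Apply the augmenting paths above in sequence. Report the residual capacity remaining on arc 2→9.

Residual capacity of (2,9): 10

after path 1 (5→7→8→0→3→9→12→4, push 4): res(2,9)=42
after path 2 (5→2→9→4, push 6): res(2,9)=36
after path 3 (5→2→9→11→4, push 13): res(2,9)=23
after path 4 (5→2→9→12→4, push 13): res(2,9)=10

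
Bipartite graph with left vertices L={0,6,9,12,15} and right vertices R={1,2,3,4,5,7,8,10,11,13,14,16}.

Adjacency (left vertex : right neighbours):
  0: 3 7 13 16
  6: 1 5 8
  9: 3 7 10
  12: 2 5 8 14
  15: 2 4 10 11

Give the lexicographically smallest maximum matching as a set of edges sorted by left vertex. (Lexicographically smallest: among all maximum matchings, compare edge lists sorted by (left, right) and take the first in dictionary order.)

Lex-smallest maximum matching: {(0,3), (6,1), (9,7), (12,2), (15,4)}

|M| = 5 (so the lex-smallest maximum matching has 5 edges)
process left vertices in ascending order; for each, take the smallest-labelled available neighbour that still permits 5 edges overall, or leave it unmatched if none does
lex-smallest matching: {0-3, 6-1, 9-7, 12-2, 15-4}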